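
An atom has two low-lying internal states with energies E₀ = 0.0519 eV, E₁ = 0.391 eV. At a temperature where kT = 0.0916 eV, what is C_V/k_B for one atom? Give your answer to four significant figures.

0.3221

Eᵢ/kT = 0.566594, 4.26856.
Z = Σ e^(−Eᵢ/kT) = e^(−0.566594) + e^(−4.26856) = 0.567455 + 0.0140019 = 0.581457.
⟨E⟩ = 0.0600658 eV, ⟨E²⟩ = 0.00631023 eV².
C_V/k_B = (⟨E²⟩ − ⟨E⟩²)/(kT)² = (0.00631023 − 0.00360790)/0.00839056 = 0.3221.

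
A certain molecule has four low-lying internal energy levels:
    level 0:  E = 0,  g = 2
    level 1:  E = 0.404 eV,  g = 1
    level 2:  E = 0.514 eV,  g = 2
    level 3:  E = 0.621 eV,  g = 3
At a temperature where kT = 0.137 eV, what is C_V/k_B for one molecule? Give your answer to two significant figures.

0.78

Eᵢ/kT = 0, 2.949, 3.752, 4.533.
Z = Σ gᵢe^(−Eᵢ/kT) = 2·e^(−0) + 1·e^(−2.949) + 2·e^(−3.752) + 3·e^(−4.533) = 2.000 + 0.05239 + 0.04694 + 0.03225 = 2.132.
⟨E⟩ = 0.03064 eV, ⟨E²⟩ = 0.01566 eV².
C_V/k_B = (⟨E²⟩ − ⟨E⟩²)/(kT)² = (0.01566 − 0.0009388)/0.01877 = 0.78.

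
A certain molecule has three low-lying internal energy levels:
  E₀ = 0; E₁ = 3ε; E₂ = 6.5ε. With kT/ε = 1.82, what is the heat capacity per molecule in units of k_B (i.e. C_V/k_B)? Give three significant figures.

Eᵢ/kT = 0, 1.6484, 3.5714.
Z = Σ e^(−Eᵢ/kT) = e^(−0) + e^(−1.6484) + e^(−3.5714) = 1.0000 + 0.19236 + 0.028116 = 1.2205.
⟨E⟩ = 0.62256 ε, ⟨E²⟩ = 2.3918 ε².
C_V/k_B = (⟨E²⟩ − ⟨E⟩²)/(kT)² = (2.3918 − 0.38758)/3.3124 = 0.605.

0.605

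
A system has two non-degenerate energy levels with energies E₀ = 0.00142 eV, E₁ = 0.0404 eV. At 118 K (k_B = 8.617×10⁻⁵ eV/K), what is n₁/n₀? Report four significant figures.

k_BT = 8.617×10⁻⁵ × 118 K = 0.0101681 eV.
n₁/n₀ = exp[−(E₁−E₀)/kT] = exp(−(0.03898 eV)/(0.0101681 eV)) = exp(-3.83356) = 0.02163.

0.02163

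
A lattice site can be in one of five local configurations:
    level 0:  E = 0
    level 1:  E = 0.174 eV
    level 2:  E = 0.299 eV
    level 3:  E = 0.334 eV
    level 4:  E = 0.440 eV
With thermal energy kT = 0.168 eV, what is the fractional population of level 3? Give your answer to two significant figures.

Eᵢ/kT = 0, 1.036, 1.780, 1.988, 2.619.
Z = Σ e^(−Eᵢ/kT) = e^(−0) + e^(−1.036) + e^(−1.780) + e^(−1.988) + e^(−2.619) = 1.000 + 0.3549 + 0.1686 + 0.1370 + 0.07288 = 1.733.
P₃ = e^(−E₃/kT) / Z = 0.1370/1.733 = 0.079.

0.079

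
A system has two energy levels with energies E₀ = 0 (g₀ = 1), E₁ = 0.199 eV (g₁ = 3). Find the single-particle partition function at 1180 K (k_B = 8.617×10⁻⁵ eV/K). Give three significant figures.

k_BT = 8.617×10⁻⁵ × 1180 K = 0.10168 eV.
Eᵢ/kT = 0, 1.9571.
Z = Σ gᵢe^(−Eᵢ/kT) = 1·e^(−0) + 3·e^(−1.9571) = 1.0000 + 0.42380 = 1.4238.

Z = 1.42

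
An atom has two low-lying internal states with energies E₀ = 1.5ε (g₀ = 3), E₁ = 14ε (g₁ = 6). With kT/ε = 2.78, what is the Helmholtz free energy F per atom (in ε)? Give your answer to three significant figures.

Eᵢ/kT = 0.53957, 5.0360.
Z = Σ gᵢe^(−Eᵢ/kT) = 3·e^(−0.53957) + 6·e^(−5.0360) = 1.7490 + 0.038998 = 1.7880.
F = −kT ln Z = −2.78 × ln(1.7880) = −2.78 × 0.58110 = -1.62 ε.

-1.62 ε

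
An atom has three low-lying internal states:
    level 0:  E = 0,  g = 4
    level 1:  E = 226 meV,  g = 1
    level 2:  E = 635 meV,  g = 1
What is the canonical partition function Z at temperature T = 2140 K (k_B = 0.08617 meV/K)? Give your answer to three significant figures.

Z = 4.33

k_BT = 0.08617 × 2140 K = 184.40 meV.
Eᵢ/kT = 0, 1.2256, 3.4436.
Z = Σ gᵢe^(−Eᵢ/kT) = 4·e^(−0) + 1·e^(−1.2256) + 1·e^(−3.4436) = 4.0000 + 0.29358 + 0.031949 = 4.3255.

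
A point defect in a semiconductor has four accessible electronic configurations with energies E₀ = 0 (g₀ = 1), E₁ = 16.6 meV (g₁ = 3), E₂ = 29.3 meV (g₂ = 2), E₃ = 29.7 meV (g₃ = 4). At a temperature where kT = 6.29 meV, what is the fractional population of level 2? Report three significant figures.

0.0149

Eᵢ/kT = 0, 2.6391, 4.6582, 4.7218.
Z = Σ gᵢe^(−Eᵢ/kT) = 1·e^(−0) + 3·e^(−2.6391) + 2·e^(−4.6582) + 4·e^(−4.7218) = 1.0000 + 0.21428 + 0.018967 + 0.035597 = 1.2688.
P₂ = g₂ e^(−E₂/kT) / Z = 0.018967/1.2688 = 0.0149.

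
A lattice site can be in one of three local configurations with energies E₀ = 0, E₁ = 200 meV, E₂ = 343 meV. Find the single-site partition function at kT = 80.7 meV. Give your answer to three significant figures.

Z = 1.10

Eᵢ/kT = 0, 2.4783, 4.2503.
Z = Σ e^(−Eᵢ/kT) = e^(−0) + e^(−2.4783) + e^(−4.2503) = 1.0000 + 0.083886 + 0.014260 = 1.0981.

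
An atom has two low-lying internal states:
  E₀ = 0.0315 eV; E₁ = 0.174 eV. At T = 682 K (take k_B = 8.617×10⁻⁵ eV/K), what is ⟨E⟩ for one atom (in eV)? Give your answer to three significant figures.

k_BT = 8.617×10⁻⁵ × 682 K = 0.058768 eV.
Eᵢ/kT = 0.53601, 2.9608.
Z = Σ e^(−Eᵢ/kT) = e^(−0.53601) + e^(−2.9608) = 0.58508 + 0.051777 = 0.63686.
⟨E⟩ = Σ Eᵢ e^(−Eᵢ/kT) / Z = (0.0315·0.58508 + 0.174·0.051777) / 0.63686 = 0.0431 eV.

0.0431 eV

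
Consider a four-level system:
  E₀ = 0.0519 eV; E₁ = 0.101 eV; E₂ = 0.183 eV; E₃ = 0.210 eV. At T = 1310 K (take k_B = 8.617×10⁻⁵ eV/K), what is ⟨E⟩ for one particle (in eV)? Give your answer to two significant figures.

k_BT = 8.617×10⁻⁵ × 1310 K = 0.1129 eV.
Eᵢ/kT = 0.4597, 0.8946, 1.621, 1.860.
Z = Σ e^(−Eᵢ/kT) = e^(−0.4597) + e^(−0.8946) + e^(−1.621) + e^(−1.860) = 0.6315 + 0.4088 + 0.1977 + 0.1557 = 1.394.
⟨E⟩ = Σ Eᵢ e^(−Eᵢ/kT) / Z = (0.0519·0.6315 + 0.101·0.4088 + 0.183·0.1977 + 0.210·0.1557) / 1.394 = 0.10 eV.

0.10 eV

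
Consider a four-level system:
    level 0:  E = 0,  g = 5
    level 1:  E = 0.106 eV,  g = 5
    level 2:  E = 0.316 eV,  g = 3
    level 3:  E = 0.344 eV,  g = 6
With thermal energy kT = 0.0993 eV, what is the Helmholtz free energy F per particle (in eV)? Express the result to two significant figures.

Eᵢ/kT = 0, 1.067, 3.182, 3.464.
Z = Σ gᵢe^(−Eᵢ/kT) = 5·e^(−0) + 5·e^(−1.067) + 3·e^(−3.182) + 6·e^(−3.464) = 5.000 + 1.720 + 0.1245 + 0.1878 = 7.032.
F = −kT ln Z = −0.0993 × ln(7.032) = −0.0993 × 1.950 = -0.19 eV.

-0.19 eV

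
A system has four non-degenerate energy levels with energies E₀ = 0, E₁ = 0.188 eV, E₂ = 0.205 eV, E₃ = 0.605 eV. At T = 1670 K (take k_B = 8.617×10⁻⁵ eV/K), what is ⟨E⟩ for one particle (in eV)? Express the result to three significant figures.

0.0716 eV

k_BT = 8.617×10⁻⁵ × 1670 K = 0.14390 eV.
Eᵢ/kT = 0, 1.3065, 1.4246, 4.2043.
Z = Σ e^(−Eᵢ/kT) = e^(−0) + e^(−1.3065) + e^(−1.4246) + e^(−4.2043) = 1.0000 + 0.27077 + 0.24060 + 0.014931 = 1.5263.
⟨E⟩ = Σ Eᵢ e^(−Eᵢ/kT) / Z = (0·1.0000 + 0.188·0.27077 + 0.205·0.24060 + 0.605·0.014931) / 1.5263 = 0.0716 eV.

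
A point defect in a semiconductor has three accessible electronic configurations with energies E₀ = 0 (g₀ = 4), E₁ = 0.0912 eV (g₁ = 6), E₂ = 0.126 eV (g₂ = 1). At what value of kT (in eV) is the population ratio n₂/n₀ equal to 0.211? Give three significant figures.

n₂/n₀ = (g₂/g₀) exp[−(E₂−E₀)/kT] = 0.211.
⇒ (E₂−E₀)/kT = ln((1/4)/0.211) = ln(1.1848) = 0.16957.
kT = 0.126 eV / 0.16957 = 0.743 eV.

0.743 eV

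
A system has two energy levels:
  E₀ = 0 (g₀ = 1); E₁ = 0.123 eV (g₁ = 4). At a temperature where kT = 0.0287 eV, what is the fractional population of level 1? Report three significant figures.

0.0522

Eᵢ/kT = 0, 4.2857.
Z = Σ gᵢe^(−Eᵢ/kT) = 1·e^(−0) + 4·e^(−4.2857) = 1.0000 + 0.055056 = 1.0551.
P₁ = g₁ e^(−E₁/kT) / Z = 0.055056/1.0551 = 0.0522.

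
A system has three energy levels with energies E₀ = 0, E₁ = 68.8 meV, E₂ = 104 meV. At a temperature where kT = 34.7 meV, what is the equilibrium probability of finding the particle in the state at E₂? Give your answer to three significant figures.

Eᵢ/kT = 0, 1.9827, 2.9971.
Z = Σ e^(−Eᵢ/kT) = e^(−0) + e^(−1.9827) + e^(−2.9971) = 1.0000 + 0.13770 + 0.049932 = 1.1876.
P₂ = e^(−E₂/kT) / Z = 0.049932/1.1876 = 0.0420.

0.0420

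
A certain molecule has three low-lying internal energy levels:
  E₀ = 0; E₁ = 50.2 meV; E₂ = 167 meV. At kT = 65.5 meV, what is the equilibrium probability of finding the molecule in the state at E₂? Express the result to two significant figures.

Eᵢ/kT = 0, 0.7664, 2.550.
Z = Σ e^(−Eᵢ/kT) = e^(−0) + e^(−0.7664) + e^(−2.550) = 1.000 + 0.4647 + 0.07808 = 1.543.
P₂ = e^(−E₂/kT) / Z = 0.07808/1.543 = 0.051.

0.051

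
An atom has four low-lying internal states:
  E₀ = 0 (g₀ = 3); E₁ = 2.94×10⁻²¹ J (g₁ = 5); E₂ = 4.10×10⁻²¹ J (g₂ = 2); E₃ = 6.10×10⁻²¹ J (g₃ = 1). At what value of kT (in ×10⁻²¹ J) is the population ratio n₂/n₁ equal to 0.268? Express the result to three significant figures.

2.90 ×10⁻²¹ J

n₂/n₁ = (g₂/g₁) exp[−(E₂−E₁)/kT] = 0.268.
⇒ (E₂−E₁)/kT = ln((2/5)/0.268) = ln(1.4925) = 0.40045.
kT = 1.16 ×10⁻²¹ J / 0.40045 = 2.90 ×10⁻²¹ J.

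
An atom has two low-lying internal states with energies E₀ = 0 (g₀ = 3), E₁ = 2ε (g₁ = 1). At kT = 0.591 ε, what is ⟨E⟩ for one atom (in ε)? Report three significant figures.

0.0224 ε

Eᵢ/kT = 0, 3.3841.
Z = Σ gᵢe^(−Eᵢ/kT) = 3·e^(−0) + 1·e^(−3.3841) = 3.0000 + 0.033908 = 3.0339.
⟨E⟩ = Σ Eᵢ gᵢe^(−Eᵢ/kT) / Z = (0·3.0000 + 2·0.033908) / 3.0339 = 0.0224 ε.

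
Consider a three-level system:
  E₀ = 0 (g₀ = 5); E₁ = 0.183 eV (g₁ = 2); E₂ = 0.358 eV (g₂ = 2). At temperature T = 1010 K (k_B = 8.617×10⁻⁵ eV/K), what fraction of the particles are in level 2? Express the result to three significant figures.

0.00620

k_BT = 8.617×10⁻⁵ × 1010 K = 0.087032 eV.
Eᵢ/kT = 0, 2.1027, 4.1134.
Z = Σ gᵢe^(−Eᵢ/kT) = 5·e^(−0) + 2·e^(−2.1027) + 2·e^(−4.1134) = 5.0000 + 0.24425 + 0.032704 = 5.2770.
P₂ = g₂ e^(−E₂/kT) / Z = 0.032704/5.2770 = 0.00620.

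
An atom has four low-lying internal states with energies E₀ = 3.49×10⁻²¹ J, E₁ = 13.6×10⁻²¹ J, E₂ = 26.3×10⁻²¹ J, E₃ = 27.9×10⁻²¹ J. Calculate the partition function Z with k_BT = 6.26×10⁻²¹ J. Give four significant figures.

Eᵢ/kT = 0.557508, 2.17252, 4.20128, 4.45687.
Z = Σ e^(−Eᵢ/kT) = e^(−0.557508) + e^(−2.17252) + e^(−4.20128) + e^(−4.45687) = 0.572634 + 0.113890 + 0.0149764 + 0.0115986 = 0.713099.

Z = 0.7131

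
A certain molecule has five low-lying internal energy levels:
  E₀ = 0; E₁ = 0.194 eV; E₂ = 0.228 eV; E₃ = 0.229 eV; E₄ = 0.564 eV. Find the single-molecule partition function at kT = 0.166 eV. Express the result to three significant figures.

Eᵢ/kT = 0, 1.1687, 1.3735, 1.3795, 3.3976.
Z = Σ e^(−Eᵢ/kT) = e^(−0) + e^(−1.1687) + e^(−1.3735) + e^(−1.3795) + e^(−3.3976) = 1.0000 + 0.31077 + 0.25322 + 0.25170 + 0.033453 = 1.8491.

Z = 1.85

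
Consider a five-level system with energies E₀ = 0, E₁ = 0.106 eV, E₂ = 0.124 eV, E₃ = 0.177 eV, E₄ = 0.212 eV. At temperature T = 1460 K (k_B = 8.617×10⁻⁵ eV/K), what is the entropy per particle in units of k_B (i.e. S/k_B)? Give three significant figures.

1.42

k_BT = 8.617×10⁻⁵ × 1460 K = 0.12581 eV.
Eᵢ/kT = 0, 0.84254, 0.98561, 1.4069, 1.6851.
Z = Σ e^(−Eᵢ/kT) = e^(−0) + e^(−0.84254) + e^(−0.98561) + e^(−1.4069) + e^(−1.6851) = 1.0000 + 0.43062 + 0.37321 + 0.24490 + 0.18543 = 2.2342.
⟨E⟩ = Σ EᵢPᵢ = 0.078141 eV.
S/k_B = ln Z + ⟨E⟩/kT = ln(2.2342) + 0.078141/0.12581 = 0.80388 + 0.62110 = 1.42.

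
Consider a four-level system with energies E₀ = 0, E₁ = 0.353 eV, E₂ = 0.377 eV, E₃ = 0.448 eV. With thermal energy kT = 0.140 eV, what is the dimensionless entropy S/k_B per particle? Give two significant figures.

Eᵢ/kT = 0, 2.521, 2.693, 3.200.
Z = Σ e^(−Eᵢ/kT) = e^(−0) + e^(−2.521) + e^(−2.693) + e^(−3.200) = 1.000 + 0.08038 + 0.06768 + 0.04076 = 1.189.
⟨E⟩ = Σ EᵢPᵢ = 0.06068 eV.
S/k_B = ln Z + ⟨E⟩/kT = ln(1.189) + 0.06068/0.140 = 0.1731 + 0.4334 = 0.61.

0.61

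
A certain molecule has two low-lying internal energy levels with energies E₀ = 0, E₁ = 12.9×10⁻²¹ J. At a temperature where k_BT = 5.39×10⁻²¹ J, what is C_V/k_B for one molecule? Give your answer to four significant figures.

0.4392

Eᵢ/kT = 0, 2.39332.
Z = Σ e^(−Eᵢ/kT) = e^(−0) + e^(−2.39332) = 1.00000 + 0.0913260 = 1.09133.
⟨E⟩ = 1.07951, ⟨E²⟩ = 13.9257.
C_V/k_B = (⟨E²⟩ − ⟨E⟩²)/(kT)² = (13.9257 − 1.16534)/29.0521 = 0.4392.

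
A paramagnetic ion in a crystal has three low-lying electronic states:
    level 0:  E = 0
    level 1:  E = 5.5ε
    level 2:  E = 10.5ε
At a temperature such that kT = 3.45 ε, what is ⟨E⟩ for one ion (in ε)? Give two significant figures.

1.3 ε

Eᵢ/kT = 0, 1.594, 3.043.
Z = Σ e^(−Eᵢ/kT) = e^(−0) + e^(−1.594) + e^(−3.043) = 1.000 + 0.2031 + 0.04769 = 1.251.
⟨E⟩ = Σ Eᵢ e^(−Eᵢ/kT) / Z = (0·1.000 + 5.5·0.2031 + 10.5·0.04769) / 1.251 = 1.3 ε.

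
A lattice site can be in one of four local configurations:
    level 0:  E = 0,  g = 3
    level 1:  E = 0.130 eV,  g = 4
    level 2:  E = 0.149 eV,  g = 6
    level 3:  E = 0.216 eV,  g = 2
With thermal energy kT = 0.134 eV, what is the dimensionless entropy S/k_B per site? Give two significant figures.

2.6

Eᵢ/kT = 0, 0.9701, 1.112, 1.612.
Z = Σ gᵢe^(−Eᵢ/kT) = 3·e^(−0) + 4·e^(−0.9701) + 6·e^(−1.112) + 2·e^(−1.612) = 3.000 + 1.516 + 1.973 + 0.3990 = 6.888.
⟨E⟩ = Σ EᵢPᵢ = 0.08380 eV.
S/k_B = ln Z + ⟨E⟩/kT = ln(6.888) + 0.08380/0.134 = 1.930 + 0.6254 = 2.6.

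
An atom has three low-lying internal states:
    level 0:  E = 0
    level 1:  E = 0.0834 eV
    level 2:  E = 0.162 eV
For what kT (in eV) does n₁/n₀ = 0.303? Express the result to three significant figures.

0.0698 eV

n₁/n₀ = exp[−(E₁−E₀)/kT] = 0.303.
⇒ (E₁−E₀)/kT = ln(1/0.303) = ln(3.3003) = 1.1940.
kT = 0.0834 eV / 1.1940 = 0.0698 eV.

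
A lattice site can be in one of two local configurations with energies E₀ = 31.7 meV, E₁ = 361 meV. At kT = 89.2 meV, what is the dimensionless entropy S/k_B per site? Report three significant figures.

0.114

Eᵢ/kT = 0.35538, 4.0471.
Z = Σ e^(−Eᵢ/kT) = e^(−0.35538) + e^(−4.0471) = 0.70091 + 0.017473 = 0.71838.
⟨E⟩ = Σ EᵢPᵢ = 39.710 meV.
S/k_B = ln Z + ⟨E⟩/kT = ln(0.71838) + 39.710/89.2 = -0.33076 + 0.44518 = 0.114.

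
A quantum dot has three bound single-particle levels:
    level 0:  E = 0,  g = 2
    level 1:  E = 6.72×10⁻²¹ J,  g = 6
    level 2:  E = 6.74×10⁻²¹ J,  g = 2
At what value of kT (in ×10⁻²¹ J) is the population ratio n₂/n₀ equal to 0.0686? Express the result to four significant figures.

2.515 ×10⁻²¹ J

n₂/n₀ = (g₂/g₀) exp[−(E₂−E₀)/kT] = 0.0686.
⇒ (E₂−E₀)/kT = ln((2/2)/0.0686) = ln(14.5773) = 2.67947.
kT = 6.74 ×10⁻²¹ J / 2.67947 = 2.515 ×10⁻²¹ J.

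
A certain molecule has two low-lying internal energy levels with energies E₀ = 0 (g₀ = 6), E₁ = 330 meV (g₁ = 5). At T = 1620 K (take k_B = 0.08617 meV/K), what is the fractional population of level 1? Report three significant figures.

k_BT = 0.08617 × 1620 K = 139.60 meV.
Eᵢ/kT = 0, 2.3639.
Z = Σ gᵢe^(−Eᵢ/kT) = 6·e^(−0) + 5·e^(−2.3639) = 6.0000 + 0.47026 = 6.4703.
P₁ = g₁ e^(−E₁/kT) / Z = 0.47026/6.4703 = 0.0727.

0.0727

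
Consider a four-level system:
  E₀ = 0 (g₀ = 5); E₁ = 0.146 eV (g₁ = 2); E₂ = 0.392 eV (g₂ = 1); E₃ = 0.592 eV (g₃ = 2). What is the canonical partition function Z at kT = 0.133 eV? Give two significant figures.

Z = 5.7

Eᵢ/kT = 0, 1.098, 2.947, 4.451.
Z = Σ gᵢe^(−Eᵢ/kT) = 5·e^(−0) + 2·e^(−1.098) + 1·e^(−2.947) + 2·e^(−4.451) = 5.000 + 0.6671 + 0.05250 + 0.02333 = 5.743.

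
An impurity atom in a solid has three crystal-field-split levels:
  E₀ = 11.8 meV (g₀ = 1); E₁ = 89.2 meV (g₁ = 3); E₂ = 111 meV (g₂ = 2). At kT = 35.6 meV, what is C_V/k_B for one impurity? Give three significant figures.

1.21

Eᵢ/kT = 0.33146, 2.5056, 3.1180.
Z = Σ gᵢe^(−Eᵢ/kT) = 1·e^(−0.33146) + 3·e^(−2.5056) + 2·e^(−3.1180) = 0.71787 + 0.24488 + 0.088491 = 1.0512.
⟨E⟩ = 38.182 meV, ⟨E²⟩ = 2985.8 meV².
C_V/k_B = (⟨E²⟩ − ⟨E⟩²)/(kT)² = (2985.8 − 1457.9)/1267.4 = 1.21.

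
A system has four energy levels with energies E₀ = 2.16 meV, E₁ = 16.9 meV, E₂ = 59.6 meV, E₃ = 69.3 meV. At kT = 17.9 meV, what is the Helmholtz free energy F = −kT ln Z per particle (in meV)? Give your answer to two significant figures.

-5.1 meV

Eᵢ/kT = 0.1207, 0.9441, 3.330, 3.872.
Z = Σ e^(−Eᵢ/kT) = e^(−0.1207) + e^(−0.9441) + e^(−3.330) + e^(−3.872) = 0.8863 + 0.3890 + 0.03579 + 0.02082 = 1.332.
F = −kT ln Z = −17.9 × ln(1.332) = −17.9 × 0.2867 = -5.1 meV.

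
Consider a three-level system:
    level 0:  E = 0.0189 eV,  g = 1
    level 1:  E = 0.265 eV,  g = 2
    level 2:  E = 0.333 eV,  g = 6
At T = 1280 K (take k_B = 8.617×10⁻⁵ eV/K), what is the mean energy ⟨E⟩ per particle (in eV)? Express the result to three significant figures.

0.123 eV

k_BT = 8.617×10⁻⁵ × 1280 K = 0.11030 eV.
Eᵢ/kT = 0.17135, 2.4025, 3.0190.
Z = Σ gᵢe^(−Eᵢ/kT) = 1·e^(−0.17135) + 2·e^(−2.4025) + 6·e^(−3.0190) = 0.84253 + 0.18098 + 0.29310 = 1.3166.
⟨E⟩ = Σ Eᵢ gᵢe^(−Eᵢ/kT) / Z = (0.0189·0.84253 + 0.265·0.18098 + 0.333·0.29310) / 1.3166 = 0.123 eV.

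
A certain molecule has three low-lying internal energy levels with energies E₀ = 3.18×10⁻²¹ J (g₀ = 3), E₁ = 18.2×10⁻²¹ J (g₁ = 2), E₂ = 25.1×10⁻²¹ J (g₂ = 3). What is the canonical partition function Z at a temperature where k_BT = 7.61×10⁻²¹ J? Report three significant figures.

Eᵢ/kT = 0.41787, 2.3916, 3.2983.
Z = Σ gᵢe^(−Eᵢ/kT) = 3·e^(−0.41787) + 2·e^(−2.3916) + 3·e^(−3.2983) = 1.9753 + 0.18297 + 0.11084 = 2.2691.

Z = 2.27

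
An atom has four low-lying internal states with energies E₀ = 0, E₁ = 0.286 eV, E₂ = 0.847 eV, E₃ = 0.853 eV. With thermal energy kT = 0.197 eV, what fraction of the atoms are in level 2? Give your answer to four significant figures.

0.01077

Eᵢ/kT = 0, 1.45178, 4.29949, 4.32995.
Z = Σ e^(−Eᵢ/kT) = e^(−0) + e^(−1.45178) + e^(−4.29949) + e^(−4.32995) = 1.00000 + 0.234153 + 0.0135755 + 0.0131682 = 1.26090.
P₂ = e^(−E₂/kT) / Z = 0.0135755/1.26090 = 0.01077.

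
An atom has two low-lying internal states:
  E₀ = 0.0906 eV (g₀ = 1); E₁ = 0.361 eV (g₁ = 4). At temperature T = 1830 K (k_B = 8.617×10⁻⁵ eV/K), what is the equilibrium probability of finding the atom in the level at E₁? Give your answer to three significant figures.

0.419

k_BT = 8.617×10⁻⁵ × 1830 K = 0.15769 eV.
Eᵢ/kT = 0.57454, 2.2893.
Z = Σ gᵢe^(−Eᵢ/kT) = 1·e^(−0.57454) + 4·e^(−2.2893) = 0.56296 + 0.40535 = 0.96831.
P₁ = g₁ e^(−E₁/kT) / Z = 0.40535/0.96831 = 0.419.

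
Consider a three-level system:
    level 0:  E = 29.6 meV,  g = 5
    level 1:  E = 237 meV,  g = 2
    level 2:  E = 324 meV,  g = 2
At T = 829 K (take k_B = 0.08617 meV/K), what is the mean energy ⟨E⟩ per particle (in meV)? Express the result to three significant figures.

35.9 meV

k_BT = 0.08617 × 829 K = 71.435 meV.
Eᵢ/kT = 0.41436, 3.3177, 4.5356.
Z = Σ gᵢe^(−Eᵢ/kT) = 5·e^(−0.41436) + 2·e^(−3.3177) + 2·e^(−4.5356) = 3.3038 + 0.072472 + 0.021441 = 3.3977.
⟨E⟩ = Σ Eᵢ gᵢe^(−Eᵢ/kT) / Z = (29.6·3.3038 + 237·0.072472 + 324·0.021441) / 3.3977 = 35.9 meV.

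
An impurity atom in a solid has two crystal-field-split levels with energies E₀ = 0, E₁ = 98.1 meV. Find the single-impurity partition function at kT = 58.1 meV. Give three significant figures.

Eᵢ/kT = 0, 1.6885.
Z = Σ e^(−Eᵢ/kT) = e^(−0) + e^(−1.6885) = 1.0000 + 0.18480 = 1.1848.

Z = 1.18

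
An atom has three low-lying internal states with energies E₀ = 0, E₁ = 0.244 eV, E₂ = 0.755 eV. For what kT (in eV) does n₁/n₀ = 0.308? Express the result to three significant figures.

n₁/n₀ = exp[−(E₁−E₀)/kT] = 0.308.
⇒ (E₁−E₀)/kT = ln(1/0.308) = ln(3.2468) = 1.1777.
kT = 0.244 eV / 1.1777 = 0.207 eV.

0.207 eV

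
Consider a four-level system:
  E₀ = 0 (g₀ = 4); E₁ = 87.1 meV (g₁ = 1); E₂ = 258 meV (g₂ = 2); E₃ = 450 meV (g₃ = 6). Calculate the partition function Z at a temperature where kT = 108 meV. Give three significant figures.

Z = 4.72

Eᵢ/kT = 0, 0.80648, 2.3889, 4.1667.
Z = Σ gᵢe^(−Eᵢ/kT) = 4·e^(−0) + 1·e^(−0.80648) + 2·e^(−2.3889) + 6·e^(−4.1667) = 4.0000 + 0.44643 + 0.18346 + 0.093020 = 4.7229.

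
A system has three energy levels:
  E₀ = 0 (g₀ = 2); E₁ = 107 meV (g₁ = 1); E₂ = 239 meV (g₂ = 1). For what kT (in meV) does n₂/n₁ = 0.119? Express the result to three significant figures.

n₂/n₁ = (g₂/g₁) exp[−(E₂−E₁)/kT] = 0.119.
⇒ (E₂−E₁)/kT = ln((1/1)/0.119) = ln(8.4034) = 2.1286.
kT = 132 meV / 2.1286 = 62.0 meV.

62.0 meV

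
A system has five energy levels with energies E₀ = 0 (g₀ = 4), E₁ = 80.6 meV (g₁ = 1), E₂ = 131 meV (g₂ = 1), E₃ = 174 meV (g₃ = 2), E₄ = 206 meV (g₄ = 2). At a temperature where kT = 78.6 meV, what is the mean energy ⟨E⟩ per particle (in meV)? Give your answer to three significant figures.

24.8 meV

Eᵢ/kT = 0, 1.0254, 1.6667, 2.2137, 2.6209.
Z = Σ gᵢe^(−Eᵢ/kT) = 4·e^(−0) + 1·e^(−1.0254) + 1·e^(−1.6667) + 2·e^(−2.2137) + 2·e^(−2.6209) = 4.0000 + 0.35865 + 0.18887 + 0.21859 + 0.14547 = 4.9116.
⟨E⟩ = Σ Eᵢ gᵢe^(−Eᵢ/kT) / Z = (0·4.0000 + 80.6·0.35865 + 131·0.18887 + 174·0.21859 + 206·0.14547) / 4.9116 = 24.8 meV.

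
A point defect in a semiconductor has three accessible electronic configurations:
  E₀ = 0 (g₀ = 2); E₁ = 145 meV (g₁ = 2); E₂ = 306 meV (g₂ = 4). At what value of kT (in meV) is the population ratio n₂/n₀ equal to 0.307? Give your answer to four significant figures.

163.3 meV

n₂/n₀ = (g₂/g₀) exp[−(E₂−E₀)/kT] = 0.307.
⇒ (E₂−E₀)/kT = ln((4/2)/0.307) = ln(6.51466) = 1.87406.
kT = 306 meV / 1.87406 = 163.3 meV.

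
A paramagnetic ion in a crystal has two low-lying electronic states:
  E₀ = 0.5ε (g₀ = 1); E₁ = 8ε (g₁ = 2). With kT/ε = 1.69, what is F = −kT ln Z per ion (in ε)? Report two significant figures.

Eᵢ/kT = 0.2959, 4.734.
Z = Σ gᵢe^(−Eᵢ/kT) = 1·e^(−0.2959) + 2·e^(−4.734) = 0.7439 + 0.01758 = 0.7615.
F = −kT ln Z = −1.69 × ln(0.7615) = −1.69 × -0.2725 = 0.46 ε.

0.46 ε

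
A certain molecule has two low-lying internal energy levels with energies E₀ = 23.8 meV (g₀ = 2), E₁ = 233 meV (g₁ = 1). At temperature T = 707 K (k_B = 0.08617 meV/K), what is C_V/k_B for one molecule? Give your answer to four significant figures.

0.1842

k_BT = 0.08617 × 707 K = 60.9222 meV.
Eᵢ/kT = 0.390662, 3.82455.
Z = Σ gᵢe^(−Eᵢ/kT) = 2·e^(−0.390662) + 1·e^(−3.82455) = 1.35322 + 0.0218283 = 1.37505.
⟨E⟩ = 27.1209 meV, ⟨E²⟩ = 1419.26 meV².
C_V/k_B = (⟨E²⟩ − ⟨E⟩²)/(kT)² = (1419.26 − 735.543)/3711.51 = 0.1842.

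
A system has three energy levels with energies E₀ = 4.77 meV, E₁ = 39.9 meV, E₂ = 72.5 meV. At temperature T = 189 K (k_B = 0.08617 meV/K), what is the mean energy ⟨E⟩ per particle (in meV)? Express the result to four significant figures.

k_BT = 0.08617 × 189 K = 16.2861 meV.
Eᵢ/kT = 0.292888, 2.44994, 4.45165.
Z = Σ e^(−Eᵢ/kT) = e^(−0.292888) + e^(−2.44994) + e^(−4.45165) = 0.746106 + 0.0862988 + 0.0116593 = 0.844064.
⟨E⟩ = Σ Eᵢ e^(−Eᵢ/kT) / Z = (4.77·0.746106 + 39.9·0.0862988 + 72.5·0.0116593) / 0.844064 = 9.297 meV.

9.297 meV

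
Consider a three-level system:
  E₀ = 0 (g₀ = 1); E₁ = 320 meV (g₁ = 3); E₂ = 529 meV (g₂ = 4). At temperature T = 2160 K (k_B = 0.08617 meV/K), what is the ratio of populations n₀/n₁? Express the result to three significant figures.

1.86

k_BT = 0.08617 × 2160 K = 186.13 meV.
n₀/n₁ = (g₀/g₁) exp[−(E₀−E₁)/kT] = (1/3) × exp(−(-320 meV)/(186.13 meV)) = (1/3) × exp(1.7192) = 1.86.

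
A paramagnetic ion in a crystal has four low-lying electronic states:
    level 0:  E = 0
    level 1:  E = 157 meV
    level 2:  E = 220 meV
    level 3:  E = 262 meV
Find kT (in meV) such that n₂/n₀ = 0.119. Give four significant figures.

103.4 meV

n₂/n₀ = exp[−(E₂−E₀)/kT] = 0.119.
⇒ (E₂−E₀)/kT = ln(1/0.119) = ln(8.40336) = 2.12863.
kT = 220 meV / 2.12863 = 103.4 meV.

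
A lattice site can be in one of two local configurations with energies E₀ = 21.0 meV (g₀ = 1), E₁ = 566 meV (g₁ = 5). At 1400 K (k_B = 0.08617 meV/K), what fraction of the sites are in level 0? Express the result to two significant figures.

0.95

k_BT = 0.08617 × 1400 K = 120.6 meV.
Eᵢ/kT = 0.1741, 4.693.
Z = Σ gᵢe^(−Eᵢ/kT) = 1·e^(−0.1741) + 5·e^(−4.693) = 0.8402 + 0.04580 = 0.8860.
P₀ = g₀ e^(−E₀/kT) / Z = 0.8402/0.8860 = 0.95.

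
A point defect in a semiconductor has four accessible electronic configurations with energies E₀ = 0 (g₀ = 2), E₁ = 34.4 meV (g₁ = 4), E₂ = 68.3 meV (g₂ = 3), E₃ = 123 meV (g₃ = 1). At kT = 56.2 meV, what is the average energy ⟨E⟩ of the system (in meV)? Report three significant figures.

Eᵢ/kT = 0, 0.61210, 1.2153, 2.1886.
Z = Σ gᵢe^(−Eᵢ/kT) = 2·e^(−0) + 4·e^(−0.61210) + 3·e^(−1.2153) + 1·e^(−2.1886) = 2.0000 + 2.1688 + 0.88986 + 0.11207 = 5.1707.
⟨E⟩ = Σ Eᵢ gᵢe^(−Eᵢ/kT) / Z = (0·2.0000 + 34.4·2.1688 + 68.3·0.88986 + 123·0.11207) / 5.1707 = 28.8 meV.

28.8 meV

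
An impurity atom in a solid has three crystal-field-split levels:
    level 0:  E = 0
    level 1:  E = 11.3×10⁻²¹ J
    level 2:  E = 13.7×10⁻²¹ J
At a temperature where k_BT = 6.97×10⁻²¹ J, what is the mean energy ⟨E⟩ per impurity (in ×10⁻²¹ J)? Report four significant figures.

Eᵢ/kT = 0, 1.62123, 1.96557.
Z = Σ e^(−Eᵢ/kT) = e^(−0) + e^(−1.62123) + e^(−1.96557) = 1.00000 + 0.197655 + 0.140076 = 1.33773.
⟨E⟩ = Σ Eᵢ e^(−Eᵢ/kT) / Z = (0·1.00000 + 11.3·0.197655 + 13.7·0.140076) / 1.33773 = 3.104 ×10⁻²¹ J.

3.104 ×10⁻²¹ J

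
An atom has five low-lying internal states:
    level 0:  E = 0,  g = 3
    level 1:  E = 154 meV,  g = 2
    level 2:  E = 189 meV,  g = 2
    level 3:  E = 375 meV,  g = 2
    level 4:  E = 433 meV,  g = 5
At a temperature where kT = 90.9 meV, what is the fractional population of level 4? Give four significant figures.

Eᵢ/kT = 0, 1.69417, 2.07921, 4.12541, 4.76348.
Z = Σ gᵢe^(−Eᵢ/kT) = 3·e^(−0) + 2·e^(−1.69417) + 2·e^(−2.07921) + 2·e^(−4.12541) + 5·e^(−4.76348) = 3.00000 + 0.367503 + 0.250058 + 0.0323137 + 0.0426793 = 3.69255.
P₄ = g₄ e^(−E₄/kT) / Z = 0.0426793/3.69255 = 0.01156.

0.01156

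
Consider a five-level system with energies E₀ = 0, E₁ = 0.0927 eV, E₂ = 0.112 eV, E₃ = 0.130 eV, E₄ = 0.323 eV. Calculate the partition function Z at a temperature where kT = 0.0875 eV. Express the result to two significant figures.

Eᵢ/kT = 0, 1.059, 1.280, 1.486, 3.691.
Z = Σ e^(−Eᵢ/kT) = e^(−0) + e^(−1.059) + e^(−1.280) + e^(−1.486) + e^(−3.691) = 1.000 + 0.3468 + 0.2780 + 0.2263 + 0.02495 = 1.876.

Z = 1.9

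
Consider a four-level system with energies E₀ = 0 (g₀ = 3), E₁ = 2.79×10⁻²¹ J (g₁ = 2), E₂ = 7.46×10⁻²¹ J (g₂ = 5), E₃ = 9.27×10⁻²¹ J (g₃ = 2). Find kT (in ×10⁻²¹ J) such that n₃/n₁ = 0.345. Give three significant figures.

n₃/n₁ = (g₃/g₁) exp[−(E₃−E₁)/kT] = 0.345.
⇒ (E₃−E₁)/kT = ln((2/2)/0.345) = ln(2.8986) = 1.0642.
kT = 6.48 ×10⁻²¹ J / 1.0642 = 6.09 ×10⁻²¹ J.

6.09 ×10⁻²¹ J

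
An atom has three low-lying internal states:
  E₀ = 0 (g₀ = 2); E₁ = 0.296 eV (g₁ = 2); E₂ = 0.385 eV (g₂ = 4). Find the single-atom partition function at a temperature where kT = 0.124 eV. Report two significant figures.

Eᵢ/kT = 0, 2.387, 3.105.
Z = Σ gᵢe^(−Eᵢ/kT) = 2·e^(−0) + 2·e^(−2.387) + 4·e^(−3.105) = 2.000 + 0.1838 + 0.1793 = 2.363.

Z = 2.4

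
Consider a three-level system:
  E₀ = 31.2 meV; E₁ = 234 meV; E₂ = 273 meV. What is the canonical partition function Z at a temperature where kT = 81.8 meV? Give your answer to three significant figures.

Eᵢ/kT = 0.38142, 2.8606, 3.3374.
Z = Σ e^(−Eᵢ/kT) = e^(−0.38142) + e^(−2.8606) + e^(−3.3374) = 0.68289 + 0.057234 + 0.035529 = 0.77565.

Z = 0.776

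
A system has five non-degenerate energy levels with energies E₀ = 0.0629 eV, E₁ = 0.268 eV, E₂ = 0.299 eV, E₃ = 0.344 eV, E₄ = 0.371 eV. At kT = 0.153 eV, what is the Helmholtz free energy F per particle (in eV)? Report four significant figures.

-0.02430 eV

Eᵢ/kT = 0.411111, 1.75163, 1.95425, 2.24837, 2.42484.
Z = Σ e^(−Eᵢ/kT) = e^(−0.411111) + e^(−1.75163) + e^(−1.95425) + e^(−2.24837) + e^(−2.42484) = 0.662913 + 0.173491 + 0.141671 + 0.105571 + 0.0884923 = 1.17214.
F = −kT ln Z = −0.153 × ln(1.17214) = −0.153 × 0.158831 = -0.02430 eV.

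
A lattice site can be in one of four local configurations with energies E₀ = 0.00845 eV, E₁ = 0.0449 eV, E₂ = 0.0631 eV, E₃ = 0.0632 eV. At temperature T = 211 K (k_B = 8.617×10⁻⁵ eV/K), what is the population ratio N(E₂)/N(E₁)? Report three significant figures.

k_BT = 8.617×10⁻⁵ × 211 K = 0.018182 eV.
n₂/n₁ = exp[−(E₂−E₁)/kT] = exp(−(0.0182 eV)/(0.018182 eV)) = exp(-1.0010) = 0.368.

0.368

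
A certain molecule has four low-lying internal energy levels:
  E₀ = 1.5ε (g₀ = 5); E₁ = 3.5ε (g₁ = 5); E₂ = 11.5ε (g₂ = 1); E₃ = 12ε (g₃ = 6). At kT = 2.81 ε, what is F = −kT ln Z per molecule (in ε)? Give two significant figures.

-4.2 ε

Eᵢ/kT = 0.5338, 1.246, 4.093, 4.270.
Z = Σ gᵢe^(−Eᵢ/kT) = 5·e^(−0.5338) + 5·e^(−1.246) + 1·e^(−4.093) + 6·e^(−4.270) = 2.932 + 1.438 + 0.01669 + 0.08389 = 4.471.
F = −kT ln Z = −2.81 × ln(4.471) = −2.81 × 1.498 = -4.2 ε.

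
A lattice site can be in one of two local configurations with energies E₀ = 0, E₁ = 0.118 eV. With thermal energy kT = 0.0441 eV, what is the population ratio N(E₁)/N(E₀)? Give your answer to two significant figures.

n₁/n₀ = exp[−(E₁−E₀)/kT] = exp(−(0.118 eV)/(0.0441 eV)) = exp(-2.676) = 0.069.

0.069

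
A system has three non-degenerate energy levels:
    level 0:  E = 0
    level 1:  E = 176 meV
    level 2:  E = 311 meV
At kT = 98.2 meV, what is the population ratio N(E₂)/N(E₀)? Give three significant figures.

0.0421

n₂/n₀ = exp[−(E₂−E₀)/kT] = exp(−(311 meV)/(98.2 meV)) = exp(-3.1670) = 0.0421.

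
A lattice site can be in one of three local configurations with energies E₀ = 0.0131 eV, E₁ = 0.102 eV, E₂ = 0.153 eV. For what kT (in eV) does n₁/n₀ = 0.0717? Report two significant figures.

n₁/n₀ = exp[−(E₁−E₀)/kT] = 0.0717.
⇒ (E₁−E₀)/kT = ln(1/0.0717) = ln(13.95) = 2.635.
kT = 0.0889 eV / 2.635 = 0.034 eV.

0.034 eV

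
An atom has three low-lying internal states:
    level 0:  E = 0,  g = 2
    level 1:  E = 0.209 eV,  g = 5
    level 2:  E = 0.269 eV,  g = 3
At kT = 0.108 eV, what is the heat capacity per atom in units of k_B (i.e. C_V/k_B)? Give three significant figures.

Eᵢ/kT = 0, 1.9352, 2.4907.
Z = Σ gᵢe^(−Eᵢ/kT) = 2·e^(−0) + 5·e^(−1.9352) + 3·e^(−2.4907) = 2.0000 + 0.72198 + 0.24856 = 2.9705.
⟨E⟩ = 0.073306 eV, ⟨E²⟩ = 0.016672 eV².
C_V/k_B = (⟨E²⟩ − ⟨E⟩²)/(kT)² = (0.016672 − 0.0053738)/0.011664 = 0.969.

0.969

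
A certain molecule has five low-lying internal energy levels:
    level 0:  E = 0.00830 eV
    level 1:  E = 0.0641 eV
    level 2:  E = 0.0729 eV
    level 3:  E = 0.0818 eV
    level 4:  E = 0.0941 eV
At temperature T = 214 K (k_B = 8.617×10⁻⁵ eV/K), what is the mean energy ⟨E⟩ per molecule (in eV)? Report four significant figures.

0.01448 eV

k_BT = 8.617×10⁻⁵ × 214 K = 0.0184404 eV.
Eᵢ/kT = 0.450099, 3.47606, 3.95328, 4.43591, 5.10293.
Z = Σ e^(−Eᵢ/kT) = e^(−0.450099) + e^(−3.47606) + e^(−3.95328) + e^(−4.43591) + e^(−5.10293) = 0.637565 + 0.0309290 + 0.0191916 + 0.0118443 + 0.00607891 = 0.705609.
⟨E⟩ = Σ Eᵢ e^(−Eᵢ/kT) / Z = (0.00830·0.637565 + 0.0641·0.0309290 + 0.0729·0.0191916 + 0.0818·0.0118443 + 0.0941·0.00607891) / 0.705609 = 0.01448 eV.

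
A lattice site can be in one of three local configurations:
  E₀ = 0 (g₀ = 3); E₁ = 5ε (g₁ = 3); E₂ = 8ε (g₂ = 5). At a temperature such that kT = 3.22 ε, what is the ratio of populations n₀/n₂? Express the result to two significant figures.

n₀/n₂ = (g₀/g₂) exp[−(E₀−E₂)/kT] = (3/5) × exp(−(-8ε)/(3.22ε)) = (3/5) × exp(2.484) = 7.2.

7.2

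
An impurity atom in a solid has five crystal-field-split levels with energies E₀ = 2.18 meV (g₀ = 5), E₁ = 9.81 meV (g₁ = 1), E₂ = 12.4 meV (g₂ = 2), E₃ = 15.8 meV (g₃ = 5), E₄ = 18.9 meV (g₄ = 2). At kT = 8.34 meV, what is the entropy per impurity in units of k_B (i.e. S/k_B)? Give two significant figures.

Eᵢ/kT = 0.2614, 1.176, 1.487, 1.894, 2.266.
Z = Σ gᵢe^(−Eᵢ/kT) = 5·e^(−0.2614) + 1·e^(−1.176) + 2·e^(−1.487) + 5·e^(−1.894) + 2·e^(−2.266) = 3.850 + 0.3085 + 0.4521 + 0.7523 + 0.2075 = 5.570.
⟨E⟩ = Σ EᵢPᵢ = 5.895 meV.
S/k_B = ln Z + ⟨E⟩/kT = ln(5.570) + 5.895/8.34 = 1.717 + 0.7068 = 2.4.

2.4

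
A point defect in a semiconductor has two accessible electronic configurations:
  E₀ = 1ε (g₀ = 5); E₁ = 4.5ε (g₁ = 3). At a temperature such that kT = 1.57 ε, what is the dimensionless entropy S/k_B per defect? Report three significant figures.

Eᵢ/kT = 0.63694, 2.8662.
Z = Σ gᵢe^(−Eᵢ/kT) = 5·e^(−0.63694) + 3·e^(−2.8662) = 2.6445 + 0.17074 = 2.8152.
⟨E⟩ = Σ EᵢPᵢ = 1.2123 ε.
S/k_B = ln Z + ⟨E⟩/kT = ln(2.8152) + 1.2123/1.57 = 1.0350 + 0.77217 = 1.81.

1.81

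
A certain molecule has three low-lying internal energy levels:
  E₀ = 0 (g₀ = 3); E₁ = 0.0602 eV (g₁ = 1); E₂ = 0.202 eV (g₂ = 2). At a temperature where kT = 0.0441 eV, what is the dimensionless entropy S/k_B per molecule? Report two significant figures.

1.3

Eᵢ/kT = 0, 1.365, 4.580.
Z = Σ gᵢe^(−Eᵢ/kT) = 3·e^(−0) + 1·e^(−1.365) + 2·e^(−4.580) = 3.000 + 0.2554 + 0.02051 = 3.276.
⟨E⟩ = Σ EᵢPᵢ = 0.005958 eV.
S/k_B = ln Z + ⟨E⟩/kT = ln(3.276) + 0.005958/0.0441 = 1.187 + 0.1351 = 1.3.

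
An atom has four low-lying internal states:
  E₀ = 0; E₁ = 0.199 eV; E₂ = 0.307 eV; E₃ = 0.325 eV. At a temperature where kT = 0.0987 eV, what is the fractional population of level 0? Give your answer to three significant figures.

Eᵢ/kT = 0, 2.0162, 3.1104, 3.2928.
Z = Σ e^(−Eᵢ/kT) = e^(−0) + e^(−2.0162) + e^(−3.1104) + e^(−3.2928) = 1.0000 + 0.13316 + 0.044583 + 0.037150 = 1.2149.
P₀ = e^(−E₀/kT) / Z = 1.0000/1.2149 = 0.823.

0.823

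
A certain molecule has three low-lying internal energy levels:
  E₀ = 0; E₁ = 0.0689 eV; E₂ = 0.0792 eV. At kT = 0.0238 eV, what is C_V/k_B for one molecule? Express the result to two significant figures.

Eᵢ/kT = 0, 2.895, 3.328.
Z = Σ e^(−Eᵢ/kT) = e^(−0) + e^(−2.895) + e^(−3.328) = 1.000 + 0.05530 + 0.03586 = 1.091.
⟨E⟩ = 0.006096 eV, ⟨E²⟩ = 0.0004468 eV².
C_V/k_B = (⟨E²⟩ − ⟨E⟩²)/(kT)² = (0.0004468 − 0.00003716)/0.0005664 = 0.72.

0.72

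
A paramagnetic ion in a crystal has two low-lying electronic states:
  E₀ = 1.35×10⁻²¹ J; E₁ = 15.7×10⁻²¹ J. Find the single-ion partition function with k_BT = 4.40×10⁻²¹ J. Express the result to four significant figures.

Z = 0.7640

Eᵢ/kT = 0.306818, 3.56818.
Z = Σ e^(−Eᵢ/kT) = e^(−0.306818) + e^(−3.56818) = 0.735785 + 0.0282071 = 0.763992.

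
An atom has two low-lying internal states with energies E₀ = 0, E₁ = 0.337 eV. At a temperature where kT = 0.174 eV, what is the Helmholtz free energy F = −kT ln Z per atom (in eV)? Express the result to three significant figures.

Eᵢ/kT = 0, 1.9368.
Z = Σ e^(−Eᵢ/kT) = e^(−0) + e^(−1.9368) = 1.0000 + 0.14416 = 1.1442.
F = −kT ln Z = −0.174 × ln(1.1442) = −0.174 × 0.13471 = -0.0234 eV.

-0.0234 eV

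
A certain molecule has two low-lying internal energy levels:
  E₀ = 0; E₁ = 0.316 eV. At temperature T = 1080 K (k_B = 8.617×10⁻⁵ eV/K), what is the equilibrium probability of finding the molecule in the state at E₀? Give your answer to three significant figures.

0.968

k_BT = 8.617×10⁻⁵ × 1080 K = 0.093064 eV.
Eᵢ/kT = 0, 3.3955.
Z = Σ e^(−Eᵢ/kT) = e^(−0) + e^(−3.3955) = 1.0000 + 0.033524 = 1.0335.
P₀ = e^(−E₀/kT) / Z = 1.0000/1.0335 = 0.968.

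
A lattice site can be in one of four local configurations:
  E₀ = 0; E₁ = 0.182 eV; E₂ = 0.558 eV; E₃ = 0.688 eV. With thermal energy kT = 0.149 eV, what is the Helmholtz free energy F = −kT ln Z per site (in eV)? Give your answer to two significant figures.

Eᵢ/kT = 0, 1.221, 3.745, 4.617.
Z = Σ e^(−Eᵢ/kT) = e^(−0) + e^(−1.221) + e^(−3.745) + e^(−4.617) = 1.000 + 0.2949 + 0.02364 + 0.009882 = 1.328.
F = −kT ln Z = −0.149 × ln(1.328) = −0.149 × 0.2837 = -0.042 eV.

-0.042 eV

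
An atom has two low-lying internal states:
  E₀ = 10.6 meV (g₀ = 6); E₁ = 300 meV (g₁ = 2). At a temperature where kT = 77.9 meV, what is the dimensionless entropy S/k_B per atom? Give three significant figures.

1.83

Eᵢ/kT = 0.13607, 3.8511.
Z = Σ gᵢe^(−Eᵢ/kT) = 6·e^(−0.13607) + 2·e^(−3.8511) = 5.2367 + 0.042513 = 5.2792.
⟨E⟩ = Σ EᵢPᵢ = 12.931 meV.
S/k_B = ln Z + ⟨E⟩/kT = ln(5.2792) + 12.931/77.9 = 1.6638 + 0.16599 = 1.83.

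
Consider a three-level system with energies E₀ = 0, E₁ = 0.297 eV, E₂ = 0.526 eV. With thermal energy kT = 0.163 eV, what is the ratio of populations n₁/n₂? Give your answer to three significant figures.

n₁/n₂ = exp[−(E₁−E₂)/kT] = exp(−(-0.229 eV)/(0.163 eV)) = exp(1.4049) = 4.08.

4.08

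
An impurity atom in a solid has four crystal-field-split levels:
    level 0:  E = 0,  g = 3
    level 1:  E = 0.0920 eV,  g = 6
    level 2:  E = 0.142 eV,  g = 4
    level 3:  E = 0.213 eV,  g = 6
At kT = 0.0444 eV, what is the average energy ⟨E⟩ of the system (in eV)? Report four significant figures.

Eᵢ/kT = 0, 2.07207, 3.19820, 4.79730.
Z = Σ gᵢe^(−Eᵢ/kT) = 3·e^(−0) + 6·e^(−2.07207) + 4·e^(−3.19820) + 6·e^(−4.79730) = 3.00000 + 0.755549 + 0.163343 + 0.0495120 = 3.96840.
⟨E⟩ = Σ Eᵢ gᵢe^(−Eᵢ/kT) / Z = (0·3.00000 + 0.0920·0.755549 + 0.142·0.163343 + 0.213·0.0495120) / 3.96840 = 0.02602 eV.

0.02602 eV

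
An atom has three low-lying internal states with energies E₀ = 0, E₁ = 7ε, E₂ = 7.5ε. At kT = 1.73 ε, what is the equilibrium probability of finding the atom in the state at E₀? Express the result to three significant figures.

0.970

Eᵢ/kT = 0, 4.0462, 4.3353.
Z = Σ e^(−Eᵢ/kT) = e^(−0) + e^(−4.0462) + e^(−4.3353) = 1.0000 + 0.017489 + 0.013098 = 1.0306.
P₀ = e^(−E₀/kT) / Z = 1.0000/1.0306 = 0.970.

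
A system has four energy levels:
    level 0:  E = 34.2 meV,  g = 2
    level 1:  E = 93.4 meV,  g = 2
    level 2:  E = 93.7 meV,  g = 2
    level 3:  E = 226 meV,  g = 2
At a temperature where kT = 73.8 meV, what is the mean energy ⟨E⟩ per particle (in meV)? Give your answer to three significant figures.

Eᵢ/kT = 0.46341, 1.2656, 1.2696, 3.0623.
Z = Σ gᵢe^(−Eᵢ/kT) = 2·e^(−0.46341) + 2·e^(−1.2656) + 2·e^(−1.2696) + 2·e^(−3.0623) = 1.2583 + 0.56414 + 0.56189 + 0.093560 = 2.4779.
⟨E⟩ = Σ Eᵢ gᵢe^(−Eᵢ/kT) / Z = (34.2·1.2583 + 93.4·0.56414 + 93.7·0.56189 + 226·0.093560) / 2.4779 = 68.4 meV.

68.4 meV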